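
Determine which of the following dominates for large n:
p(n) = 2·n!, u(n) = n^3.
Comparing growth rates:
Growth-rate hierarchy: log n ≺ any polynomial ≺ any exponential cⁿ (c>1) ≺ n! ≺ nⁿ.
factorial dominates polynomial degree 3 asymptotically.

p(n) grows faster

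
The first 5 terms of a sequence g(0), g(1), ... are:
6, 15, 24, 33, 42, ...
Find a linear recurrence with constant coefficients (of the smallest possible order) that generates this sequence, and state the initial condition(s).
Look for the lowest-order linear relation among consecutive terms.
Observation: consecutive differences are constant (= 9).
Check at n=2: 1·15 + 9 = 24. ✓

g(n) = g(n-1) + 9, g(0) = 6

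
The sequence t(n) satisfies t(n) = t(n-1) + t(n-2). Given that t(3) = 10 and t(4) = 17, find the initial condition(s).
Work backwards using t(k) = t(k+2) - t(k+1):
t(2) = t(4) - t(3) = 17 - 10 = 7
t(1) = t(3) - t(2) = 10 - 7 = 3
t(0) = t(2) - t(1) = 7 - 3 = 4

t(0) = 4, t(1) = 3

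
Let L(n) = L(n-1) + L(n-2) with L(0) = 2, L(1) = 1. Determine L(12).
Computing the sequence terms:
2, 1, 3, 4, 7, 11, 18, 29, 47, 76, 123, 199, 322

322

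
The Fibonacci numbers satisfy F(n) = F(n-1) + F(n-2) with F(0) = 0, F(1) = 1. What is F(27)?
Computing the sequence terms:
0, 1, 1, 2, 3, 5, 8, 13, 21, 34, 55, 89, 144, 233, 377, 610, 987, 1597, 2584, 4181, 6765, 10946, 17711, 28657, 46368, 75025, 121393, 196418

196418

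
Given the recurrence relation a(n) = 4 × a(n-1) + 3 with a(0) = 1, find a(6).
Computing step by step:
a(0) = 1
a(1) = 4 × 1 + 3 = 7
a(2) = 4 × 7 + 3 = 31
a(3) = 4 × 31 + 3 = 127
a(4) = 4 × 127 + 3 = 511
a(5) = 4 × 511 + 3 = 2047
a(6) = 4 × 2047 + 3 = 8191

8191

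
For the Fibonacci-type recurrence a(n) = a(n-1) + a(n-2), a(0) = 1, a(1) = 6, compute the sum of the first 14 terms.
Computing the sequence terms: 1, 6, 7, 13, 20, 33, 53, 86, 139, 225, 364, 589, 953, 1542
Adding these values together:

4031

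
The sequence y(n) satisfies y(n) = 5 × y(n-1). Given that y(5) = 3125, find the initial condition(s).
In general y(n) = 5ⁿ · y(0). At n = 5: y(0) = y(5) / 5^5 = 3125 / 3125 = 1.

y(0) = 1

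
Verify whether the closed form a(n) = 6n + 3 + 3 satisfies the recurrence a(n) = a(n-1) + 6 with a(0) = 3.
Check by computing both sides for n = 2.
From the recurrence with a(0) = 3:
  a(0) = 3, a(1) = 9, a(2) = 15
  so the recurrence gives a(2) = 15.
From the proposed closed form a(n) = 6n + 3 + 3:
  a(2) = 18.
The recurrence gives 15 but the closed form gives 18, so the closed form does not satisfy the recurrence.

No, the closed form is incorrect.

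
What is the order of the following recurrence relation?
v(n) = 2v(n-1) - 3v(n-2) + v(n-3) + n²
The order is the largest lag k for which v(n-k) appears. Here the deepest term is v(n-3) (the n² term is non-homogeneous and does not affect the order), so the order is 3.

Order 3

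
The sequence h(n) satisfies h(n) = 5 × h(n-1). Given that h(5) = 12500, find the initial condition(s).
In general h(n) = 5ⁿ · h(0). At n = 5: h(0) = h(5) / 5^5 = 12500 / 3125 = 4.

h(0) = 4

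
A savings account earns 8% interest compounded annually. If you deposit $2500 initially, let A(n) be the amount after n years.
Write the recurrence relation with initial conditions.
Each year the balance grows by 8%, i.e. is multiplied by 1 + 8/100 = 1.08, so A(n) = 1.08 × A(n-1). The initial deposit gives A(0) = 2500.
Unrolling gives the closed form A(n) = 2500 × (1.08)ⁿ.

A(n) = 1.08 × A(n-1), A(0) = 2500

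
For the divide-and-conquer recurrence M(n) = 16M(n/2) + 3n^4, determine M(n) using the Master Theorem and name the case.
Master Theorem template: M(n) = a·M(n/b) + f(n).
Here: a=16, b=2, f(n)=3n^4
Compute log_b(a) = log_2(16) = 4.
f(n) = 3n^4 = Θ(n^4). Case 2: M(n) = Θ(n^4 log n).

Case 2: M(n) = Θ(n^4 log n)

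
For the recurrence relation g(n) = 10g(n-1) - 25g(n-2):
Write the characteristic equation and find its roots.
Substitute g(n) = rⁿ and divide through by rⁿ⁻²: r² - 10r + 25 = 0
Factor: (r - 5)² = 0, so r = 5 (double root).
General solution: g(n) = (A + Bn)·5ⁿ

Characteristic: r² - 10r + 25 = 0, Roots: r = 5 (double root)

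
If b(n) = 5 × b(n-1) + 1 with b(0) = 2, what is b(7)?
Computing step by step:
b(0) = 2
b(1) = 5 × 2 + 1 = 11
b(2) = 5 × 11 + 1 = 56
b(3) = 5 × 56 + 1 = 281
b(4) = 5 × 281 + 1 = 1406
b(5) = 5 × 1406 + 1 = 7031
b(6) = 5 × 7031 + 1 = 35156
b(7) = 5 × 35156 + 1 = 175781

175781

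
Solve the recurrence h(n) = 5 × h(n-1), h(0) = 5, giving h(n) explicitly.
Recurrence: h(n) = 5 × h(n-1), initial: h(0) = 5.
Each term is 5 times the previous, so this is geometric with ratio 5. After n steps: h(n) = h(0)·5ⁿ = 5·5ⁿ.

h(n) = 5·5ⁿ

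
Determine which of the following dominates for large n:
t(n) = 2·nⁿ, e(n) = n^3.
Comparing growth rates:
Growth-rate hierarchy: log n ≺ any polynomial ≺ any exponential cⁿ (c>1) ≺ n! ≺ nⁿ.
super-exponential nⁿ dominates polynomial degree 3 asymptotically.

t(n) grows faster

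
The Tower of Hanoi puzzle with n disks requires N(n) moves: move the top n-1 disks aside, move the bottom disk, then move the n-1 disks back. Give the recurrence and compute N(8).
Moving n disks = move the top n-1 disks aside (N(n-1) moves) + move the largest disk (1 move) + move the n-1 disks back on top (N(n-1) moves), so N(n) = 2N(n-1) + 1, with N(1) = 1 (a single disk takes one move).
First terms: 1, 3, 7, 15, 31, 63, … — each is one less than a power of 2. Indeed N(n) + 1 = 2(N(n-1) + 1) with N(1) + 1 = 2, so N(n) + 1 = 2ⁿ and N(n) = 2ⁿ - 1.
Hence N(8) = 2^8 - 1 = 256 - 1 = 255.

N(n) = 2N(n-1) + 1, N(1) = 1; N(8) = 255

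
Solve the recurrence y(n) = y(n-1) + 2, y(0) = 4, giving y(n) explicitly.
Recurrence: y(n) = y(n-1) + 2, initial: y(0) = 4.
Each step adds 2, so y(n) = y(0) + 2n = 2n + 4.

y(n) = 2n + 4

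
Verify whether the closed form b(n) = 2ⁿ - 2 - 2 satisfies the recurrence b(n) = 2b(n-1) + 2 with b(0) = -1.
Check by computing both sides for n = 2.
From the recurrence with b(0) = -1:
  b(0) = -1, b(1) = 0, b(2) = 2
  so the recurrence gives b(2) = 2.
From the proposed closed form b(n) = 2ⁿ - 2 - 2:
  b(2) = 0.
The recurrence gives 2 but the closed form gives 0, so the closed form does not satisfy the recurrence.

No, the closed form is incorrect.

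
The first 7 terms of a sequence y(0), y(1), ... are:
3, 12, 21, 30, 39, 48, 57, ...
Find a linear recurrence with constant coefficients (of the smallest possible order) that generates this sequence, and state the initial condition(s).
Look for the lowest-order linear relation among consecutive terms.
Observation: consecutive differences are constant (= 9).
Check at n=2: 1·12 + 9 = 21. ✓

y(n) = y(n-1) + 9, y(0) = 3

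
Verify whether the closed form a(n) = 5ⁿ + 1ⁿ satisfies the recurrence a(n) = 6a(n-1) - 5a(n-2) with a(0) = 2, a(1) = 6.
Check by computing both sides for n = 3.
From the recurrence with a(0) = 2, a(1) = 6:
  a(0) = 2, a(1) = 6, a(2) = 26, a(3) = 126
  so the recurrence gives a(3) = 126.
From the proposed closed form a(n) = 5ⁿ + 1ⁿ:
  a(3) = 126.
Both sides give 126 at n = 3, and the initial condition(s) match, so the closed form is consistent.

Yes, the closed form is correct.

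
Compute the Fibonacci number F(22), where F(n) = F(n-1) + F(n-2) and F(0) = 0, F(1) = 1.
Computing the sequence terms:
0, 1, 1, 2, 3, 5, 8, 13, 21, 34, 55, 89, 144, 233, 377, 610, 987, 1597, 2584, 4181, 6765, 10946, 17711

17711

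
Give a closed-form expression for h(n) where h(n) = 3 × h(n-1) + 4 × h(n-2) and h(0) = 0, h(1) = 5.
Recurrence: h(n) = 3 × h(n-1) + 4 × h(n-2), initial: h(0) = 0, h(1) = 5.
Characteristic equation: r² - 3r - 4 = 0, which factors as (r - 4)(r + 1) = 0, so r = 4, -1. General solution h(n) = A·4ⁿ + B·(-1)ⁿ. From h(0) = 0: A + B = 0. From h(1) = 5: 4A - 1B = 5. Solving gives A = 1, B = -1.

h(n) = 4ⁿ - (-1)ⁿ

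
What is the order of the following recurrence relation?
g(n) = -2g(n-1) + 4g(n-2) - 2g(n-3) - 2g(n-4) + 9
The order is the largest lag k for which g(n-k) appears. Here the deepest term is g(n-4) (the 9 term is non-homogeneous and does not affect the order), so the order is 4.

Order 4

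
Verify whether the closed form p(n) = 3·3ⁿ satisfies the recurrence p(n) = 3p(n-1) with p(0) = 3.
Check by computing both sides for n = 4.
From the recurrence with p(0) = 3:
  p(0) = 3, p(1) = 9, p(2) = 27, p(3) = 81, p(4) = 243
  so the recurrence gives p(4) = 243.
From the proposed closed form p(n) = 3·3ⁿ:
  p(4) = 243.
Both sides give 243 at n = 4, and the initial condition(s) match, so the closed form is consistent.

Yes, the closed form is correct.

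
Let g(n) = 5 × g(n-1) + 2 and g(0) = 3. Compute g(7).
Computing step by step:
g(0) = 3
g(1) = 5 × 3 + 2 = 17
g(2) = 5 × 17 + 2 = 87
g(3) = 5 × 87 + 2 = 437
g(4) = 5 × 437 + 2 = 2187
g(5) = 5 × 2187 + 2 = 10937
g(6) = 5 × 10937 + 2 = 54687
g(7) = 5 × 54687 + 2 = 273437

273437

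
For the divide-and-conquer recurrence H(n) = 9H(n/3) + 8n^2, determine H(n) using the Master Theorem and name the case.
Master Theorem template: H(n) = a·H(n/b) + f(n).
Here: a=9, b=3, f(n)=8n^2
Compute log_b(a) = log_3(9) = 2.
f(n) = 8n^2 = Θ(n^2). Case 2: H(n) = Θ(n^2 log n).

Case 2: H(n) = Θ(n^2 log n)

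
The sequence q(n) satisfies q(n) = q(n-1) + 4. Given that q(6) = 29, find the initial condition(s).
q(6) = q(0) + 6·4, so q(0) = 29 - 24 = 5.

q(0) = 5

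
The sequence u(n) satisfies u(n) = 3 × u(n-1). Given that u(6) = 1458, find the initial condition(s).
In general u(n) = 3ⁿ · u(0). At n = 6: u(0) = u(6) / 3^6 = 1458 / 729 = 2.

u(0) = 2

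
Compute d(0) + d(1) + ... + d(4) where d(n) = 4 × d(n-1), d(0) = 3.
Computing the sequence terms: 3, 12, 48, 192, 768
Adding these values together:

1023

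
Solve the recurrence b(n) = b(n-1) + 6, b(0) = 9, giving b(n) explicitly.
Recurrence: b(n) = b(n-1) + 6, initial: b(0) = 9.
Each step adds 6, so b(n) = b(0) + 6n = 6n + 9.

b(n) = 6n + 9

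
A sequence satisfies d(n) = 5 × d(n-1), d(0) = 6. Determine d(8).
Computing step by step:
d(0) = 6
d(1) = 5 × 6 = 30
d(2) = 5 × 30 = 150
d(3) = 5 × 150 = 750
d(4) = 5 × 750 = 3750
d(5) = 5 × 3750 = 18750
d(6) = 5 × 18750 = 93750
d(7) = 5 × 93750 = 468750
d(8) = 5 × 468750 = 2343750

2343750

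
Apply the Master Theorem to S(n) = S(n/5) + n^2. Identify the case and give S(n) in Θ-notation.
Master Theorem template: S(n) = a·S(n/b) + f(n).
Here: a=1, b=5, f(n)=n^2
Compute log_b(a) = log_5(1) = 0.
f(n) = n^2 = Ω(n^(0+ε)) with ε = 2, and the regularity condition holds (a·f(n/b) = (a/b^2)·f(n) with a/b^2 = 5^-2 < 1). Case 3: S(n) = Θ(f(n)) = Θ(n^2).

Case 3: S(n) = Θ(n^2)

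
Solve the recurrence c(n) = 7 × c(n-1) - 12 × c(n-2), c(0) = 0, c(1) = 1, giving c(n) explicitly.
Recurrence: c(n) = 7 × c(n-1) - 12 × c(n-2), initial: c(0) = 0, c(1) = 1.
Characteristic equation: r² - 7r + 12 = 0, which factors as (r - 4)(r - 3) = 0, so r = 4, 3. General solution c(n) = A·4ⁿ + B·3ⁿ. From c(0) = 0: A + B = 0. From c(1) = 1: 4A + 3B = 1. Solving gives A = 1, B = -1.

c(n) = 4ⁿ - 3ⁿ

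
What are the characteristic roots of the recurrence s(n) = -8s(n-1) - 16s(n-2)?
Substitute s(n) = rⁿ and divide through by rⁿ⁻²: r² + 8r + 16 = 0
Factor: (r + 4)² = 0, so r = -4 (double root).
General solution: s(n) = (A + Bn)·(-4)ⁿ

Characteristic: r² + 8r + 16 = 0, Roots: r = -4 (double root)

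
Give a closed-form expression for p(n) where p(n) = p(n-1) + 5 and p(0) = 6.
Recurrence: p(n) = p(n-1) + 5, initial: p(0) = 6.
Each step adds 5, so p(n) = p(0) + 5n = 5n + 6.

p(n) = 5n + 6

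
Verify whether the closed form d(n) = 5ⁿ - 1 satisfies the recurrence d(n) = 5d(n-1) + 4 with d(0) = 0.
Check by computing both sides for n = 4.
From the recurrence with d(0) = 0:
  d(0) = 0, d(1) = 4, d(2) = 24, d(3) = 124, d(4) = 624
  so the recurrence gives d(4) = 624.
From the proposed closed form d(n) = 5ⁿ - 1:
  d(4) = 624.
Both sides give 624 at n = 4, and the initial condition(s) match, so the closed form is consistent.

Yes, the closed form is correct.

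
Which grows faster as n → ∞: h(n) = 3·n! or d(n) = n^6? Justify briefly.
Comparing growth rates:
Growth-rate hierarchy: log n ≺ any polynomial ≺ any exponential cⁿ (c>1) ≺ n! ≺ nⁿ.
factorial dominates polynomial degree 6 asymptotically.

h(n) grows faster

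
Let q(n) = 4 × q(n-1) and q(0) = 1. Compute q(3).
Computing step by step:
q(0) = 1
q(1) = 4 × 1 = 4
q(2) = 4 × 4 = 16
q(3) = 4 × 16 = 64

64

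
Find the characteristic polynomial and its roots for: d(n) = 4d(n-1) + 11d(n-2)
Substitute d(n) = rⁿ and divide through by rⁿ⁻²: r² - 4r - 11 = 0
Discriminant: 4² + 4·11 = 60, not a perfect square, so by the quadratic formula r = (4 ± √60)/2.
General solution: d(n) = A·r₁ⁿ + B·r₂ⁿ where r₁,r₂ = (4 ± √60)/2

Characteristic: r² - 4r - 11 = 0, Roots: r = (4 ± √60)/2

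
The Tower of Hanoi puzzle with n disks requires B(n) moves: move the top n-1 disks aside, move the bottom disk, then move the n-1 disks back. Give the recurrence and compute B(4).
Moving n disks = move the top n-1 disks aside (B(n-1) moves) + move the largest disk (1 move) + move the n-1 disks back on top (B(n-1) moves), so B(n) = 2B(n-1) + 1, with B(1) = 1 (a single disk takes one move).
First terms: 1, 3, 7, 15, … — each is one less than a power of 2. Indeed B(n) + 1 = 2(B(n-1) + 1) with B(1) + 1 = 2, so B(n) + 1 = 2ⁿ and B(n) = 2ⁿ - 1.
Hence B(4) = 2^4 - 1 = 16 - 1 = 15.

B(n) = 2B(n-1) + 1, B(1) = 1; B(4) = 15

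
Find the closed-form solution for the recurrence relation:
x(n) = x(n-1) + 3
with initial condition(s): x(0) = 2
Recurrence: x(n) = x(n-1) + 3, initial: x(0) = 2.
Each step adds 3, so x(n) = x(0) + 3n = 3n + 2.

x(n) = 3n + 2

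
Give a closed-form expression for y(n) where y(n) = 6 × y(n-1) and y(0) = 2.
Recurrence: y(n) = 6 × y(n-1), initial: y(0) = 2.
Each term is 6 times the previous, so this is geometric with ratio 6. After n steps: y(n) = y(0)·6ⁿ = 2·6ⁿ.

y(n) = 2·6ⁿ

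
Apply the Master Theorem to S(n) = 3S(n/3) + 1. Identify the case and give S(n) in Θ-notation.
Master Theorem template: S(n) = a·S(n/b) + f(n).
Here: a=3, b=3, f(n)=1
Compute log_b(a) = log_3(3) = 1.
f(n) = 1 = O(n^(1-ε)) with ε = 1. Case 1: S(n) = Θ(n^log_b(a)) = Θ(n).

Case 1: S(n) = Θ(n)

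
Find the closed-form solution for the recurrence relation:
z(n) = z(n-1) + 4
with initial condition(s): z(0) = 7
Recurrence: z(n) = z(n-1) + 4, initial: z(0) = 7.
Each step adds 4, so z(n) = z(0) + 4n = 4n + 7.

z(n) = 4n + 7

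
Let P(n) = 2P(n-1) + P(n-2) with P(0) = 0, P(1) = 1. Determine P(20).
Computing the sequence terms:
0, 1, 2, 5, 12, 29, 70, 169, 408, 985, 2378, 5741, 13860, 33461, 80782, 195025, 470832, 1136689, 2744210, 6625109, 15994428

15994428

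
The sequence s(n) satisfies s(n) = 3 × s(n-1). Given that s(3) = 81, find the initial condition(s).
In general s(n) = 3ⁿ · s(0). At n = 3: s(0) = s(3) / 3^3 = 81 / 27 = 3.

s(0) = 3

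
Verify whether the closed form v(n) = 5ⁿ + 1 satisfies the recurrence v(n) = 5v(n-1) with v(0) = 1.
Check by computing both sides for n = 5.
From the recurrence with v(0) = 1:
  v(0) = 1, v(1) = 5, v(2) = 25, v(3) = 125, v(4) = 625, v(5) = 3125
  so the recurrence gives v(5) = 3125.
From the proposed closed form v(n) = 5ⁿ + 1:
  v(5) = 3126.
The recurrence gives 3125 but the closed form gives 3126, so the closed form does not satisfy the recurrence.

No, the closed form is incorrect.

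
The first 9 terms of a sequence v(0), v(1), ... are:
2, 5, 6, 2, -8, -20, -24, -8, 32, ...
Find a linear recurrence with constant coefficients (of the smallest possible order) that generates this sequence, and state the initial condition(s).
Look for the lowest-order linear relation among consecutive terms.
Observation: v(n) - 2·v(n-1) - (-2)·v(n-2) = 0 holds for the shown terms, and no order-1 relation v(n) = α·v(n-1) + β fits.
Check at n=3: 2·6 + (-2)·5 = 2. ✓

v(n) = 2v(n-1) - 2v(n-2), v(0) = 2, v(1) = 5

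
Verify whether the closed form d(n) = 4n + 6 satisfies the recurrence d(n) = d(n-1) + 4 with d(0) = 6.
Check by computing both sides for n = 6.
From the recurrence with d(0) = 6:
  d(0) = 6, d(1) = 10, d(2) = 14, d(3) = 18, d(4) = 22, d(5) = 26, d(6) = 30
  so the recurrence gives d(6) = 30.
From the proposed closed form d(n) = 4n + 6:
  d(6) = 30.
Both sides give 30 at n = 6, and the initial condition(s) match, so the closed form is consistent.

Yes, the closed form is correct.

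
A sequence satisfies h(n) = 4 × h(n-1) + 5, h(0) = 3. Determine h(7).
Computing step by step:
h(0) = 3
h(1) = 4 × 3 + 5 = 17
h(2) = 4 × 17 + 5 = 73
h(3) = 4 × 73 + 5 = 297
h(4) = 4 × 297 + 5 = 1193
h(5) = 4 × 1193 + 5 = 4777
h(6) = 4 × 4777 + 5 = 19113
h(7) = 4 × 19113 + 5 = 76457

76457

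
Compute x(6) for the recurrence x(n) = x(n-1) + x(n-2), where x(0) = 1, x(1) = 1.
Computing the sequence terms:
1, 1, 2, 3, 5, 8, 13

13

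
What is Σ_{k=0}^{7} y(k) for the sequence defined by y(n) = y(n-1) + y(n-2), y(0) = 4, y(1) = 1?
Computing the sequence terms: 4, 1, 5, 6, 11, 17, 28, 45
Adding these values together:

117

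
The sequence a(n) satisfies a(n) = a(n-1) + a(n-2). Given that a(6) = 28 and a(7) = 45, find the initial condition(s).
Work backwards using a(k) = a(k+2) - a(k+1):
a(5) = a(7) - a(6) = 45 - 28 = 17
a(4) = a(6) - a(5) = 28 - 17 = 11
a(3) = a(5) - a(4) = 17 - 11 = 6
a(2) = a(4) - a(3) = 11 - 6 = 5
a(1) = a(3) - a(2) = 6 - 5 = 1
a(0) = a(2) - a(1) = 5 - 1 = 4

a(0) = 4, a(1) = 1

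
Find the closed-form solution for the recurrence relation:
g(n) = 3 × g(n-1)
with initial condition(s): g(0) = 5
Recurrence: g(n) = 3 × g(n-1), initial: g(0) = 5.
Each term is 3 times the previous, so this is geometric with ratio 3. After n steps: g(n) = g(0)·3ⁿ = 5·3ⁿ.

g(n) = 5·3ⁿ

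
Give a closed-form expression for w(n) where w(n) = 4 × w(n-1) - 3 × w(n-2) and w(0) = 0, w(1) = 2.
Recurrence: w(n) = 4 × w(n-1) - 3 × w(n-2), initial: w(0) = 0, w(1) = 2.
Characteristic equation: r² - 4r + 3 = 0, which factors as (r - 3)(r - 1) = 0, so r = 3, 1. General solution w(n) = A·3ⁿ + B·1ⁿ. From w(0) = 0: A + B = 0. From w(1) = 2: 3A + 1B = 2. Solving gives A = 1, B = -1.

w(n) = 3ⁿ - 1ⁿ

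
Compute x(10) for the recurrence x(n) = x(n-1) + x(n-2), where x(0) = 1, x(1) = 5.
Computing the sequence terms:
1, 5, 6, 11, 17, 28, 45, 73, 118, 191, 309

309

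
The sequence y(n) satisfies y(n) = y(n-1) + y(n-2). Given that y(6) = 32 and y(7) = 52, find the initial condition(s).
Work backwards using y(k) = y(k+2) - y(k+1):
y(5) = y(7) - y(6) = 52 - 32 = 20
y(4) = y(6) - y(5) = 32 - 20 = 12
y(3) = y(5) - y(4) = 20 - 12 = 8
y(2) = y(4) - y(3) = 12 - 8 = 4
y(1) = y(3) - y(2) = 8 - 4 = 4
y(0) = y(2) - y(1) = 4 - 4 = 0

y(0) = 0, y(1) = 4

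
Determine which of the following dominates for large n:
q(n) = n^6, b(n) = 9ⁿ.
Comparing growth rates:
Growth-rate hierarchy: log n ≺ any polynomial ≺ any exponential cⁿ (c>1) ≺ n! ≺ nⁿ.
exponential base 9 dominates polynomial degree 6 asymptotically.

b(n) grows faster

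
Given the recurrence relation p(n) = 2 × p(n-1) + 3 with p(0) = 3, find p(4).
Computing step by step:
p(0) = 3
p(1) = 2 × 3 + 3 = 9
p(2) = 2 × 9 + 3 = 21
p(3) = 2 × 21 + 3 = 45
p(4) = 2 × 45 + 3 = 93

93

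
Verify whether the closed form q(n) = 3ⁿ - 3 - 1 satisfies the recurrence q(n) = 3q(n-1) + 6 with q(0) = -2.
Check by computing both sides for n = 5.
From the recurrence with q(0) = -2:
  q(0) = -2, q(1) = 0, q(2) = 6, q(3) = 24, q(4) = 78, q(5) = 240
  so the recurrence gives q(5) = 240.
From the proposed closed form q(n) = 3ⁿ - 3 - 1:
  q(5) = 239.
The recurrence gives 240 but the closed form gives 239, so the closed form does not satisfy the recurrence.

No, the closed form is incorrect.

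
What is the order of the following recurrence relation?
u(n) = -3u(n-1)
The order is the largest lag k for which u(n-k) appears. Here the deepest term is u(n-1), so the order is 1.

Order 1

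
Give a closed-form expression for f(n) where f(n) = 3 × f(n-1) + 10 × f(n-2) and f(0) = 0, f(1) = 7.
Recurrence: f(n) = 3 × f(n-1) + 10 × f(n-2), initial: f(0) = 0, f(1) = 7.
Characteristic equation: r² - 3r - 10 = 0, which factors as (r - 5)(r + 2) = 0, so r = 5, -2. General solution f(n) = A·5ⁿ + B·(-2)ⁿ. From f(0) = 0: A + B = 0. From f(1) = 7: 5A - 2B = 7. Solving gives A = 1, B = -1.

f(n) = 5ⁿ - (-2)ⁿ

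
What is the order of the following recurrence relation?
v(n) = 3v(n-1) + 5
The order is the largest lag k for which v(n-k) appears. Here the deepest term is v(n-1) (the 5 term is non-homogeneous and does not affect the order), so the order is 1.

Order 1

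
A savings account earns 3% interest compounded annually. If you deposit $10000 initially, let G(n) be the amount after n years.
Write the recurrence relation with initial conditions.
Each year the balance grows by 3%, i.e. is multiplied by 1 + 3/100 = 1.03, so G(n) = 1.03 × G(n-1). The initial deposit gives G(0) = 10000.
Unrolling gives the closed form G(n) = 10000 × (1.03)ⁿ.

G(n) = 1.03 × G(n-1), G(0) = 10000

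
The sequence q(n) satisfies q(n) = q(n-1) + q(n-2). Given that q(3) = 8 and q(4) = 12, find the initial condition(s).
Work backwards using q(k) = q(k+2) - q(k+1):
q(2) = q(4) - q(3) = 12 - 8 = 4
q(1) = q(3) - q(2) = 8 - 4 = 4
q(0) = q(2) - q(1) = 4 - 4 = 0

q(0) = 0, q(1) = 4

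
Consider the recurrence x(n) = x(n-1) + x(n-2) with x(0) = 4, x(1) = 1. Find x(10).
Computing the sequence terms:
4, 1, 5, 6, 11, 17, 28, 45, 73, 118, 191

191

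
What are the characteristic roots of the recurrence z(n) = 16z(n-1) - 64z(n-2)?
Substitute z(n) = rⁿ and divide through by rⁿ⁻²: r² - 16r + 64 = 0
Factor: (r - 8)² = 0, so r = 8 (double root).
General solution: z(n) = (A + Bn)·8ⁿ

Characteristic: r² - 16r + 64 = 0, Roots: r = 8 (double root)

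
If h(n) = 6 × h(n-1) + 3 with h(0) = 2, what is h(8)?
Computing step by step:
h(0) = 2
h(1) = 6 × 2 + 3 = 15
h(2) = 6 × 15 + 3 = 93
h(3) = 6 × 93 + 3 = 561
h(4) = 6 × 561 + 3 = 3369
h(5) = 6 × 3369 + 3 = 20217
h(6) = 6 × 20217 + 3 = 121305
h(7) = 6 × 121305 + 3 = 727833
h(8) = 6 × 727833 + 3 = 4367001

4367001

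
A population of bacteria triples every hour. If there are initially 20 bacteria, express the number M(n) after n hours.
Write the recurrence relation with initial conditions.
Each hour multiplies the count by 3, so the count after n hours depends only on the count after n-1 hours: M(n) = 3 × M(n-1). The starting count gives M(0) = 20.
Unrolling n times gives the closed form M(n) = 20 × 3ⁿ.

M(n) = 3 × M(n-1), M(0) = 20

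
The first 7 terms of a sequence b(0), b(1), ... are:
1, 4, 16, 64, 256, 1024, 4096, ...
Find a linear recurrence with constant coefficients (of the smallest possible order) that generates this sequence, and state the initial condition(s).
Look for the lowest-order linear relation among consecutive terms.
Observation: each term is 4× the previous.
Check at n=2: 4·4 = 16. ✓

b(n) = 4 × b(n-1), b(0) = 1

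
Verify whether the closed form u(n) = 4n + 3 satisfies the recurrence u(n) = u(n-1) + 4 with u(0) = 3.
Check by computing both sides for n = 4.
From the recurrence with u(0) = 3:
  u(0) = 3, u(1) = 7, u(2) = 11, u(3) = 15, u(4) = 19
  so the recurrence gives u(4) = 19.
From the proposed closed form u(n) = 4n + 3:
  u(4) = 19.
Both sides give 19 at n = 4, and the initial condition(s) match, so the closed form is consistent.

Yes, the closed form is correct.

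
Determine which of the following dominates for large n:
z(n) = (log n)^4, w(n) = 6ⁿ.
Comparing growth rates:
Growth-rate hierarchy: log n ≺ any polynomial ≺ any exponential cⁿ (c>1) ≺ n! ≺ nⁿ.
exponential base 6 dominates polylogarithmic (log n)^4 asymptotically.

w(n) grows faster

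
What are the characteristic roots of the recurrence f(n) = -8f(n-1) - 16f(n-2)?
Substitute f(n) = rⁿ and divide through by rⁿ⁻²: r² + 8r + 16 = 0
Factor: (r + 4)² = 0, so r = -4 (double root).
General solution: f(n) = (A + Bn)·(-4)ⁿ

Characteristic: r² + 8r + 16 = 0, Roots: r = -4 (double root)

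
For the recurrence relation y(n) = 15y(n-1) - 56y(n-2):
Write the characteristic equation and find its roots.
Substitute y(n) = rⁿ and divide through by rⁿ⁻²: r² - 15r + 56 = 0
Factor: (r - 7)(r - 8) = 0, so r = 7, 8.
General solution: y(n) = A·7ⁿ + B·8ⁿ

Characteristic: r² - 15r + 56 = 0, Roots: r = 7, 8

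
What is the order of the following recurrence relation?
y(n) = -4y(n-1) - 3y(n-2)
The order is the largest lag k for which y(n-k) appears. Here the deepest term is y(n-2), so the order is 2.

Order 2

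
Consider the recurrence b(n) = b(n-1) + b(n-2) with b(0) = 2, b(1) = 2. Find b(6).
Computing the sequence terms:
2, 2, 4, 6, 10, 16, 26

26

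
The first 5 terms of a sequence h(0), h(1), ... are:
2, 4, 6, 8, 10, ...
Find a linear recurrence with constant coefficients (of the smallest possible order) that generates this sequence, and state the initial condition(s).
Look for the lowest-order linear relation among consecutive terms.
Observation: consecutive differences are constant (= 2).
Check at n=2: 1·4 + 2 = 6. ✓

h(n) = h(n-1) + 2, h(0) = 2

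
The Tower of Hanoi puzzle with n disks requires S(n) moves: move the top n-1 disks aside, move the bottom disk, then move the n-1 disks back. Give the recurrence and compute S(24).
Moving n disks = move the top n-1 disks aside (S(n-1) moves) + move the largest disk (1 move) + move the n-1 disks back on top (S(n-1) moves), so S(n) = 2S(n-1) + 1, with S(1) = 1 (a single disk takes one move).
First terms: 1, 3, 7, 15, 31, 63, … — each is one less than a power of 2. Indeed S(n) + 1 = 2(S(n-1) + 1) with S(1) + 1 = 2, so S(n) + 1 = 2ⁿ and S(n) = 2ⁿ - 1.
Hence S(24) = 2^24 - 1 = 16777216 - 1 = 16777215.

S(n) = 2S(n-1) + 1, S(1) = 1; S(24) = 16777215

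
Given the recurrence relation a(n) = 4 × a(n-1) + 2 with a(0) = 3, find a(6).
Computing step by step:
a(0) = 3
a(1) = 4 × 3 + 2 = 14
a(2) = 4 × 14 + 2 = 58
a(3) = 4 × 58 + 2 = 234
a(4) = 4 × 234 + 2 = 938
a(5) = 4 × 938 + 2 = 3754
a(6) = 4 × 3754 + 2 = 15018

15018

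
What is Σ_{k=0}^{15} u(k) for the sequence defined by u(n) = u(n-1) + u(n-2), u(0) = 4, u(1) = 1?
Computing the sequence terms: 4, 1, 5, 6, 11, 17, 28, 45, 73, 118, 191, 309, 500, 809, 1309, 2118
Adding these values together:

5544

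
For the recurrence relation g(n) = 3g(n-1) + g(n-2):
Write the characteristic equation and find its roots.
Substitute g(n) = rⁿ and divide through by rⁿ⁻²: r² - 3r - 1 = 0
Discriminant: 3² + 4·1 = 13, not a perfect square, so by the quadratic formula r = (3 ± √13)/2.
General solution: g(n) = A·r₁ⁿ + B·r₂ⁿ where r₁,r₂ = (3 ± √13)/2

Characteristic: r² - 3r - 1 = 0, Roots: r = (3 ± √13)/2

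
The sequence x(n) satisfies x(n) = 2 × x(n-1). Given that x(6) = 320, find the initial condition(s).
In general x(n) = 2ⁿ · x(0). At n = 6: x(0) = x(6) / 2^6 = 320 / 64 = 5.

x(0) = 5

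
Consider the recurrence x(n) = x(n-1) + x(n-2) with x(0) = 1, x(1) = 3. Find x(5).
Computing the sequence terms:
1, 3, 4, 7, 11, 18

18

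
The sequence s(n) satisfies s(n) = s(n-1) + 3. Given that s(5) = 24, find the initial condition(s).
s(5) = s(0) + 5·3, so s(0) = 24 - 15 = 9.

s(0) = 9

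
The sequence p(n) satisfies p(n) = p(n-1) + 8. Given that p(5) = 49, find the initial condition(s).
p(5) = p(0) + 5·8, so p(0) = 49 - 40 = 9.

p(0) = 9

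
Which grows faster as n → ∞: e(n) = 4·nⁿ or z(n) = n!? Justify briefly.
Comparing growth rates:
Growth-rate hierarchy: log n ≺ any polynomial ≺ any exponential cⁿ (c>1) ≺ n! ≺ nⁿ.
super-exponential nⁿ dominates factorial asymptotically.

e(n) grows faster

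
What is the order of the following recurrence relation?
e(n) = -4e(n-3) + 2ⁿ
The order is the largest lag k for which e(n-k) appears. Here the deepest term is e(n-3) (the 2ⁿ term is non-homogeneous and does not affect the order), so the order is 3.

Order 3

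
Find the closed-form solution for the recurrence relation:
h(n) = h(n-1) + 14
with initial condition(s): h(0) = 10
Recurrence: h(n) = h(n-1) + 14, initial: h(0) = 10.
Each step adds 14, so h(n) = h(0) + 14n = 14n + 10.

h(n) = 14n + 10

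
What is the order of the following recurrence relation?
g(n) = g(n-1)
The order is the largest lag k for which g(n-k) appears. Here the deepest term is g(n-1), so the order is 1.

Order 1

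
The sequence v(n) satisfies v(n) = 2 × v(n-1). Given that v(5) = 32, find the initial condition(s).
In general v(n) = 2ⁿ · v(0). At n = 5: v(0) = v(5) / 2^5 = 32 / 32 = 1.

v(0) = 1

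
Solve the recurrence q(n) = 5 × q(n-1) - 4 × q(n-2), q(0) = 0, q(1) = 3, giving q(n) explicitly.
Recurrence: q(n) = 5 × q(n-1) - 4 × q(n-2), initial: q(0) = 0, q(1) = 3.
Characteristic equation: r² - 5r + 4 = 0, which factors as (r - 4)(r - 1) = 0, so r = 4, 1. General solution q(n) = A·4ⁿ + B·1ⁿ. From q(0) = 0: A + B = 0. From q(1) = 3: 4A + 1B = 3. Solving gives A = 1, B = -1.

q(n) = 4ⁿ - 1ⁿ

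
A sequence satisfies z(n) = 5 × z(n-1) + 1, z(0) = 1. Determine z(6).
Computing step by step:
z(0) = 1
z(1) = 5 × 1 + 1 = 6
z(2) = 5 × 6 + 1 = 31
z(3) = 5 × 31 + 1 = 156
z(4) = 5 × 156 + 1 = 781
z(5) = 5 × 781 + 1 = 3906
z(6) = 5 × 3906 + 1 = 19531

19531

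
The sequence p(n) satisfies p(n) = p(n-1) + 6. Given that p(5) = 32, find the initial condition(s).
p(5) = p(0) + 5·6, so p(0) = 32 - 30 = 2.

p(0) = 2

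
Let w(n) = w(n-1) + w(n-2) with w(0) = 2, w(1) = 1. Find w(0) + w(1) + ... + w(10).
Computing the sequence terms: 2, 1, 3, 4, 7, 11, 18, 29, 47, 76, 123
Adding these values together:

321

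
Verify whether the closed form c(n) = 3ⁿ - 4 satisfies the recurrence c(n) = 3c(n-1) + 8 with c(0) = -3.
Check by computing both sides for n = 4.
From the recurrence with c(0) = -3:
  c(0) = -3, c(1) = -1, c(2) = 5, c(3) = 23, c(4) = 77
  so the recurrence gives c(4) = 77.
From the proposed closed form c(n) = 3ⁿ - 4:
  c(4) = 77.
Both sides give 77 at n = 4, and the initial condition(s) match, so the closed form is consistent.

Yes, the closed form is correct.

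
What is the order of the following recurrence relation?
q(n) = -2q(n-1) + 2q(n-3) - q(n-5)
The order is the largest lag k for which q(n-k) appears. Here the deepest term is q(n-5), so the order is 5.

Order 5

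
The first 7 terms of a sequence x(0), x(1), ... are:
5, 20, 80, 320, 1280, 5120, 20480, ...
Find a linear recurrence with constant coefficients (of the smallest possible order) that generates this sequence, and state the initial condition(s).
Look for the lowest-order linear relation among consecutive terms.
Observation: each term is 4× the previous.
Check at n=2: 4·20 = 80. ✓

x(n) = 4 × x(n-1), x(0) = 5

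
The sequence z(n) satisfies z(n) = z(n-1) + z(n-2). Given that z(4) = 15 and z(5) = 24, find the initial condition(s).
Work backwards using z(k) = z(k+2) - z(k+1):
z(3) = z(5) - z(4) = 24 - 15 = 9
z(2) = z(4) - z(3) = 15 - 9 = 6
z(1) = z(3) - z(2) = 9 - 6 = 3
z(0) = z(2) - z(1) = 6 - 3 = 3

z(0) = 3, z(1) = 3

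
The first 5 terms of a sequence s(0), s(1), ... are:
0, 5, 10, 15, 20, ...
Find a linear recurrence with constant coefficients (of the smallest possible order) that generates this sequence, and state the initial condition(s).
Look for the lowest-order linear relation among consecutive terms.
Observation: consecutive differences are constant (= 5).
Check at n=2: 1·5 + 5 = 10. ✓

s(n) = s(n-1) + 5, s(0) = 0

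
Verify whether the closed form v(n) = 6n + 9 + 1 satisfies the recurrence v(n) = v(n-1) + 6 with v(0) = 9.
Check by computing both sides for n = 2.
From the recurrence with v(0) = 9:
  v(0) = 9, v(1) = 15, v(2) = 21
  so the recurrence gives v(2) = 21.
From the proposed closed form v(n) = 6n + 9 + 1:
  v(2) = 22.
The recurrence gives 21 but the closed form gives 22, so the closed form does not satisfy the recurrence.

No, the closed form is incorrect.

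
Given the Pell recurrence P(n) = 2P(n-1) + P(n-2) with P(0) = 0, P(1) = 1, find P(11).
Computing the sequence terms:
0, 1, 2, 5, 12, 29, 70, 169, 408, 985, 2378, 5741

5741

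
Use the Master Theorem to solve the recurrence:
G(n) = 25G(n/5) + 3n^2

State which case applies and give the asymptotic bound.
Master Theorem template: G(n) = a·G(n/b) + f(n).
Here: a=25, b=5, f(n)=3n^2
Compute log_b(a) = log_5(25) = 2.
f(n) = 3n^2 = Θ(n^2). Case 2: G(n) = Θ(n^2 log n).

Case 2: G(n) = Θ(n^2 log n)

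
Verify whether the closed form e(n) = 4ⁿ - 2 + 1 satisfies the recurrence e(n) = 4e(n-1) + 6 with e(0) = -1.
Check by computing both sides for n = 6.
From the recurrence with e(0) = -1:
  e(0) = -1, e(1) = 2, e(2) = 14, e(3) = 62, e(4) = 254, e(5) = 1022, e(6) = 4094
  so the recurrence gives e(6) = 4094.
From the proposed closed form e(n) = 4ⁿ - 2 + 1:
  e(6) = 4095.
The recurrence gives 4094 but the closed form gives 4095, so the closed form does not satisfy the recurrence.

No, the closed form is incorrect.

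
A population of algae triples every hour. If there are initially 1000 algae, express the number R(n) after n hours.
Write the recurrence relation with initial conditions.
Each hour multiplies the count by 3, so the count after n hours depends only on the count after n-1 hours: R(n) = 3 × R(n-1). The starting count gives R(0) = 1000.
Unrolling n times gives the closed form R(n) = 1000 × 3ⁿ.

R(n) = 3 × R(n-1), R(0) = 1000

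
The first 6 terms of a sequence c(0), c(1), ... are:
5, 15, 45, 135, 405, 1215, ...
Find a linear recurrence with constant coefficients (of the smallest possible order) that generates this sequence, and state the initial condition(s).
Look for the lowest-order linear relation among consecutive terms.
Observation: each term is 3× the previous.
Check at n=2: 3·15 = 45. ✓

c(n) = 3 × c(n-1), c(0) = 5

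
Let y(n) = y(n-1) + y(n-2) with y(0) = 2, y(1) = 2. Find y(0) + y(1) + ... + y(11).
Computing the sequence terms: 2, 2, 4, 6, 10, 16, 26, 42, 68, 110, 178, 288
Adding these values together:

752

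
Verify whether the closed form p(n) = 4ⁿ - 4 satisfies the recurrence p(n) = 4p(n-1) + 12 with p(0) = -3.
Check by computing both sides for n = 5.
From the recurrence with p(0) = -3:
  p(0) = -3, p(1) = 0, p(2) = 12, p(3) = 60, p(4) = 252, p(5) = 1020
  so the recurrence gives p(5) = 1020.
From the proposed closed form p(n) = 4ⁿ - 4:
  p(5) = 1020.
Both sides give 1020 at n = 5, and the initial condition(s) match, so the closed form is consistent.

Yes, the closed form is correct.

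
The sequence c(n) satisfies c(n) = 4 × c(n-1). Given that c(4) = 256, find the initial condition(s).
In general c(n) = 4ⁿ · c(0). At n = 4: c(0) = c(4) / 4^4 = 256 / 256 = 1.

c(0) = 1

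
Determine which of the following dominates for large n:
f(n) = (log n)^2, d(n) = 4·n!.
Comparing growth rates:
Growth-rate hierarchy: log n ≺ any polynomial ≺ any exponential cⁿ (c>1) ≺ n! ≺ nⁿ.
factorial dominates polylogarithmic (log n)^2 asymptotically.

d(n) grows faster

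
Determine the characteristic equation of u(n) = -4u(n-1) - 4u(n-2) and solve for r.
Substitute u(n) = rⁿ and divide through by rⁿ⁻²: r² + 4r + 4 = 0
Factor: (r + 2)² = 0, so r = -2 (double root).
General solution: u(n) = (A + Bn)·(-2)ⁿ

Characteristic: r² + 4r + 4 = 0, Roots: r = -2 (double root)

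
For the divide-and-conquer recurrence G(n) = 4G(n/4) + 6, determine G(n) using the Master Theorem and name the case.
Master Theorem template: G(n) = a·G(n/b) + f(n).
Here: a=4, b=4, f(n)=6
Compute log_b(a) = log_4(4) = 1.
f(n) = 6 = O(n^(1-ε)) with ε = 1. Case 1: G(n) = Θ(n^log_b(a)) = Θ(n).

Case 1: G(n) = Θ(n)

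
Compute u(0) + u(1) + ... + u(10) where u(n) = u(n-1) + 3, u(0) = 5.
Computing the sequence terms: 5, 8, 11, 14, 17, 20, 23, 26, 29, 32, 35
Adding these values together:

220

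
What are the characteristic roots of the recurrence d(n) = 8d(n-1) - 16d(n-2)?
Substitute d(n) = rⁿ and divide through by rⁿ⁻²: r² - 8r + 16 = 0
Factor: (r - 4)² = 0, so r = 4 (double root).
General solution: d(n) = (A + Bn)·4ⁿ

Characteristic: r² - 8r + 16 = 0, Roots: r = 4 (double root)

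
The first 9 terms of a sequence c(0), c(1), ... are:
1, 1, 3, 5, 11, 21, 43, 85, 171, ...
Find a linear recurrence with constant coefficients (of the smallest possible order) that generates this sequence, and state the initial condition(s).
Look for the lowest-order linear relation among consecutive terms.
Observation: c(n) - 1·c(n-1) - (2)·c(n-2) = 0 holds for the shown terms, and no order-1 relation c(n) = α·c(n-1) + β fits.
Check at n=3: 1·3 + (2)·1 = 5. ✓

c(n) = c(n-1) + 2c(n-2), c(0) = 1, c(1) = 1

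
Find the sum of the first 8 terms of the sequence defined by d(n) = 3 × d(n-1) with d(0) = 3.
Computing the sequence terms: 3, 9, 27, 81, 243, 729, 2187, 6561
Adding these values together:

9840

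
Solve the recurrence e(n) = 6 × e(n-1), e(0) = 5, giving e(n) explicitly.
Recurrence: e(n) = 6 × e(n-1), initial: e(0) = 5.
Each term is 6 times the previous, so this is geometric with ratio 6. After n steps: e(n) = e(0)·6ⁿ = 5·6ⁿ.

e(n) = 5·6ⁿ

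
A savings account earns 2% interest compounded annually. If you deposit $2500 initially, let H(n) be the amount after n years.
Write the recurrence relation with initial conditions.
Each year the balance grows by 2%, i.e. is multiplied by 1 + 2/100 = 1.02, so H(n) = 1.02 × H(n-1). The initial deposit gives H(0) = 2500.
Unrolling gives the closed form H(n) = 2500 × (1.02)ⁿ.

H(n) = 1.02 × H(n-1), H(0) = 2500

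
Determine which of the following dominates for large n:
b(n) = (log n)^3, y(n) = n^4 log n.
Comparing growth rates:
Growth-rate hierarchy: log n ≺ any polynomial ≺ any exponential cⁿ (c>1) ≺ n! ≺ nⁿ.
polynomial degree 4 (with log factor) dominates polylogarithmic (log n)^3 asymptotically.

y(n) grows faster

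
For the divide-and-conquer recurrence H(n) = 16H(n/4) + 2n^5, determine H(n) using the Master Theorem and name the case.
Master Theorem template: H(n) = a·H(n/b) + f(n).
Here: a=16, b=4, f(n)=2n^5
Compute log_b(a) = log_4(16) = 2.
f(n) = 2n^5 = Ω(n^(2+ε)) with ε = 3, and the regularity condition holds (a·f(n/b) = (a/b^5)·f(n) with a/b^5 = 4^-3 < 1). Case 3: H(n) = Θ(f(n)) = Θ(n^5).

Case 3: H(n) = Θ(n^5)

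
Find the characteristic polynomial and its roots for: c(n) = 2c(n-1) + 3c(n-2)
Substitute c(n) = rⁿ and divide through by rⁿ⁻²: r² - 2r - 3 = 0
Factor: (r - 3)(r + 1) = 0, so r = 3, -1.
General solution: c(n) = A·3ⁿ + B·(-1)ⁿ

Characteristic: r² - 2r - 3 = 0, Roots: r = 3, -1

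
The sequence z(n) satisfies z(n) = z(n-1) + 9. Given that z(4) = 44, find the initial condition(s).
z(4) = z(0) + 4·9, so z(0) = 44 - 36 = 8.

z(0) = 8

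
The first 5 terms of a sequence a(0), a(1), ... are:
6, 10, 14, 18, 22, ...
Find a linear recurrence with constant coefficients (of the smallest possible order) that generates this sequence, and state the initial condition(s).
Look for the lowest-order linear relation among consecutive terms.
Observation: consecutive differences are constant (= 4).
Check at n=2: 1·10 + 4 = 14. ✓

a(n) = a(n-1) + 4, a(0) = 6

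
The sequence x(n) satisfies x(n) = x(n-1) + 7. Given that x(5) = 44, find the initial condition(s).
x(5) = x(0) + 5·7, so x(0) = 44 - 35 = 9.

x(0) = 9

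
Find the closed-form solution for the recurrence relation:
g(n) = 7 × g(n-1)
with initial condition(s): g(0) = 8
Recurrence: g(n) = 7 × g(n-1), initial: g(0) = 8.
Each term is 7 times the previous, so this is geometric with ratio 7. After n steps: g(n) = g(0)·7ⁿ = 8·7ⁿ.

g(n) = 8·7ⁿ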